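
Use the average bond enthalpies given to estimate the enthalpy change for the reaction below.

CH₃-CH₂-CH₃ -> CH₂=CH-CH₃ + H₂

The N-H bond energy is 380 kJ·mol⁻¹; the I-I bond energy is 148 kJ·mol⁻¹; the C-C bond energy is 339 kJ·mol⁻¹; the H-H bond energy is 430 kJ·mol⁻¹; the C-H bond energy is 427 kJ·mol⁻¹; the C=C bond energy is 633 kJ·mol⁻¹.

Bonds broken (reactants):
  C-C: 2 × 339 = 678
  C-H: 8 × 427 = 3416
  Σ(broken) = 4094 kJ
Bonds formed (products):
  C-C: 1 × 339 = 339
  C-H: 6 × 427 = 2562
  C=C: 1 × 633 = 633
  H-H: 1 × 430 = 430
  Σ(formed) = 3964 kJ
ΔH = Σ(broken) − Σ(formed) = 4094 − 3964 = +130 kJ

ΔH ≈ +130 kJ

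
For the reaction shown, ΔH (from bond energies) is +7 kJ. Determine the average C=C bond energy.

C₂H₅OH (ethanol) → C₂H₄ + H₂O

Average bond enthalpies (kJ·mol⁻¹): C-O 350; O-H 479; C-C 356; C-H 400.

D(C=C) ≈ 620 kJ/mol

Let D be the C=C bond energy.
Σ(broken) = 1×356 + 5×400 + 1×350 + 1×479 = 3185
Σ(formed) = 4×400 + 1×D + 2×479 = 2558 + D
ΔH = Σ(broken) − Σ(formed) = (3185) − (2558 + D) = +627 − D
Setting this equal to +7 kJ gives D = 620 kJ/mol.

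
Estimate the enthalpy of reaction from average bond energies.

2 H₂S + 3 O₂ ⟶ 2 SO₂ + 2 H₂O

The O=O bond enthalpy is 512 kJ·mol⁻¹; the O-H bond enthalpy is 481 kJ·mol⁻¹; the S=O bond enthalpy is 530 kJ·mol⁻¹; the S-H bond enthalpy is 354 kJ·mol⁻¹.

Bonds broken (reactants):
  O=O: 3 × 512 = 1536
  S-H: 4 × 354 = 1416
  Σ(broken) = 2952 kJ
Bonds formed (products):
  O-H: 4 × 481 = 1924
  S=O: 4 × 530 = 2120
  Σ(formed) = 4044 kJ
ΔH = Σ(broken) − Σ(formed) = 2952 − 4044 = −1092 kJ

ΔH ≈ −1092 kJ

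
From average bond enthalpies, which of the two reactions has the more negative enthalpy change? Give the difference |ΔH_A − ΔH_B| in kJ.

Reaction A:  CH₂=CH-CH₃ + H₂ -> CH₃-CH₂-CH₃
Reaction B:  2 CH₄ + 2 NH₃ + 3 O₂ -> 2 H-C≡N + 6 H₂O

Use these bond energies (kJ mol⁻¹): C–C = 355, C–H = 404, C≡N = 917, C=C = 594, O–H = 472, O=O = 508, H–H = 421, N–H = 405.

Reaction B, by 972 kJ

Reaction A:
  Bonds broken (reactants):
    C–C: 1 × 355 = 355
    C–H: 6 × 404 = 2424
    C=C: 1 × 594 = 594
    H–H: 1 × 421 = 421
    Σ(broken) = 3794 kJ
  Bonds formed (products):
    C–C: 2 × 355 = 710
    C–H: 8 × 404 = 3232
    Σ(formed) = 3942 kJ
  ΔH_A = 3794 − 3942 = −148 kJ
Reaction B:
  Bonds broken (reactants):
    C–H: 8 × 404 = 3232
    N–H: 6 × 405 = 2430
    O=O: 3 × 508 = 1524
    Σ(broken) = 7186 kJ
  Bonds formed (products):
    C≡N: 2 × 917 = 1834
    C–H: 2 × 404 = 808
    O–H: 12 × 472 = 5664
    Σ(formed) = 8306 kJ
  ΔH_B = 7186 − 8306 = −1120 kJ
ΔH_A − ΔH_B = +972 kJ, so reaction B has the more negative ΔH; |ΔH_A − ΔH_B| = 972 kJ.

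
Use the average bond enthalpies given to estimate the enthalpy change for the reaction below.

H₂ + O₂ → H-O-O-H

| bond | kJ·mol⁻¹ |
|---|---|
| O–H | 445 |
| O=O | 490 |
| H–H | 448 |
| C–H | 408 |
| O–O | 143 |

ΔH ≈ −95 kJ

Bonds broken (reactants):
  H–H: 1 × 448 = 448
  O=O: 1 × 490 = 490
  Σ(broken) = 938 kJ
Bonds formed (products):
  O–H: 2 × 445 = 890
  O–O: 1 × 143 = 143
  Σ(formed) = 1033 kJ
ΔH = Σ(broken) − Σ(formed) = 938 − 1033 = −95 kJ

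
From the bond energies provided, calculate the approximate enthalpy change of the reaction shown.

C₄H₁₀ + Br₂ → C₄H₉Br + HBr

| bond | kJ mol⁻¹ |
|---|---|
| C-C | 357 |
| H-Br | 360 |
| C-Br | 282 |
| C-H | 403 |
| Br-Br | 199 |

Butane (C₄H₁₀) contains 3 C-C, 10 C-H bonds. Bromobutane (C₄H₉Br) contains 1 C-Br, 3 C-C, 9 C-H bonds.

Bonds broken (reactants):
  Br-Br: 1 × 199 = 199
  C-C: 3 × 357 = 1071
  C-H: 10 × 403 = 4030
  Σ(broken) = 5300 kJ
Bonds formed (products):
  C-Br: 1 × 282 = 282
  C-C: 3 × 357 = 1071
  C-H: 9 × 403 = 3627
  H-Br: 1 × 360 = 360
  Σ(formed) = 5340 kJ
ΔH = Σ(broken) − Σ(formed) = 5300 − 5340 = −40 kJ

ΔH ≈ −40 kJ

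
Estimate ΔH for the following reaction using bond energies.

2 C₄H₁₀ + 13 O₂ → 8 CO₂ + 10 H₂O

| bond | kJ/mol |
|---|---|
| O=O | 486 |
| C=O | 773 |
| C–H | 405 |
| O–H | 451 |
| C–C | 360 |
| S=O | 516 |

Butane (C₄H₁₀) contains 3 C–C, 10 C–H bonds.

Bonds broken (reactants):
  C–C: 6 × 360 = 2160
  C–H: 20 × 405 = 8100
  O=O: 13 × 486 = 6318
  Σ(broken) = 16578 kJ
Bonds formed (products):
  C=O: 16 × 773 = 12368
  O–H: 20 × 451 = 9020
  Σ(formed) = 21388 kJ
ΔH = Σ(broken) − Σ(formed) = 16578 − 21388 = −4810 kJ

ΔH ≈ −4810 kJ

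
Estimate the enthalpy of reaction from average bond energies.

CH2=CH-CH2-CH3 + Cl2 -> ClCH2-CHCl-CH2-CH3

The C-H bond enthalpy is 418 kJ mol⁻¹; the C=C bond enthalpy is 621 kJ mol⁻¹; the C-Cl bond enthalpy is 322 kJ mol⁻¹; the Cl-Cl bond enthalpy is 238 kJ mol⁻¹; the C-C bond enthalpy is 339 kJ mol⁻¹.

Bonds broken (reactants):
  C-C: 2 × 339 = 678
  C-H: 8 × 418 = 3344
  C=C: 1 × 621 = 621
  Cl-Cl: 1 × 238 = 238
  Σ(broken) = 4881 kJ
Bonds formed (products):
  C-C: 3 × 339 = 1017
  C-Cl: 2 × 322 = 644
  C-H: 8 × 418 = 3344
  Σ(formed) = 5005 kJ
ΔH = Σ(broken) − Σ(formed) = 4881 − 5005 = −124 kJ

ΔH ≈ −124 kJ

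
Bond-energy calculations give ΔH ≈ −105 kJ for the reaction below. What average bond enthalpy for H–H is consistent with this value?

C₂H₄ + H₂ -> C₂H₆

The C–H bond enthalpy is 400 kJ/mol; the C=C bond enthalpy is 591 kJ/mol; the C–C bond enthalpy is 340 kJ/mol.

Let D be the H–H bond energy.
Σ(broken) = 4×400 + 1×591 + 1×D = 2191 + D
Σ(formed) = 1×340 + 6×400 = 2740
ΔH = Σ(broken) − Σ(formed) = (2191 + D) − (2740) = −549 + D
Setting this equal to −105 kJ gives D = 444 kJ/mol.

D(H–H) ≈ 444 kJ/mol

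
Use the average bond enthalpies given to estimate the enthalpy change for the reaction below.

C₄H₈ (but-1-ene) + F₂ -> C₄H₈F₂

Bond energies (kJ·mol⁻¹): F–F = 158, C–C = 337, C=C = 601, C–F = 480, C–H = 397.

Bonds broken (reactants):
  C–C: 2 × 337 = 674
  C–H: 8 × 397 = 3176
  C=C: 1 × 601 = 601
  F–F: 1 × 158 = 158
  Σ(broken) = 4609 kJ
Bonds formed (products):
  C–C: 3 × 337 = 1011
  C–F: 2 × 480 = 960
  C–H: 8 × 397 = 3176
  Σ(formed) = 5147 kJ
ΔH = Σ(broken) − Σ(formed) = 4609 − 5147 = −538 kJ

ΔH ≈ −538 kJ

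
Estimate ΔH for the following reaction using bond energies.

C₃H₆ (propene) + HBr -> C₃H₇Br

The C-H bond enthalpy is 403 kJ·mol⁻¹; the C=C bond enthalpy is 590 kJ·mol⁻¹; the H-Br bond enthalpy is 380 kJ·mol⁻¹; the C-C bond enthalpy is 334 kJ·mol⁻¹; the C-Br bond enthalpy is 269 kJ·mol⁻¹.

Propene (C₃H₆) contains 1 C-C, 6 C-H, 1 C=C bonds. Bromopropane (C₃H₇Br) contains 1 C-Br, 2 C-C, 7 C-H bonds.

ΔH ≈ −36 kJ

Bonds broken (reactants):
  C-C: 1 × 334 = 334
  C-H: 6 × 403 = 2418
  C=C: 1 × 590 = 590
  H-Br: 1 × 380 = 380
  Σ(broken) = 3722 kJ
Bonds formed (products):
  C-Br: 1 × 269 = 269
  C-C: 2 × 334 = 668
  C-H: 7 × 403 = 2821
  Σ(formed) = 3758 kJ
ΔH = Σ(broken) − Σ(formed) = 3722 − 3758 = −36 kJ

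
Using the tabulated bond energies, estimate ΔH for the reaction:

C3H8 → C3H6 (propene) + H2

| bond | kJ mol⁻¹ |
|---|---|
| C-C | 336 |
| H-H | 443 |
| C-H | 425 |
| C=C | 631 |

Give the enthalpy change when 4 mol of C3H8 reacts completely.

ΔH = +448 kJ

Bonds broken (reactants):
  C-C: 2 × 336 = 672
  C-H: 8 × 425 = 3400
  Σ(broken) = 4072 kJ
Bonds formed (products):
  C-C: 1 × 336 = 336
  C-H: 6 × 425 = 2550
  C=C: 1 × 631 = 631
  H-H: 1 × 443 = 443
  Σ(formed) = 3960 kJ
ΔH = Σ(broken) − Σ(formed) = 4072 − 3960 = +112 kJ
For 4× the reaction as written: 4 × (+112) = +448 kJ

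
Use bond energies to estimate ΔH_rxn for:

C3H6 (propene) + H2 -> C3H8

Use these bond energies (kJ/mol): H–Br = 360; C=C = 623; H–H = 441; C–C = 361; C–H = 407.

Bonds broken (reactants):
  C–C: 1 × 361 = 361
  C–H: 6 × 407 = 2442
  C=C: 1 × 623 = 623
  H–H: 1 × 441 = 441
  Σ(broken) = 3867 kJ
Bonds formed (products):
  C–C: 2 × 361 = 722
  C–H: 8 × 407 = 3256
  Σ(formed) = 3978 kJ
ΔH = Σ(broken) − Σ(formed) = 3867 − 3978 = −111 kJ

ΔH ≈ −111 kJ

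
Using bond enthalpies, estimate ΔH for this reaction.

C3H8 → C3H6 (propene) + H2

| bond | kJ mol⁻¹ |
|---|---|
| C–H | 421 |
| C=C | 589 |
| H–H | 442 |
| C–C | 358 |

ΔH ≈ +169 kJ

Bonds broken (reactants):
  C–C: 2 × 358 = 716
  C–H: 8 × 421 = 3368
  Σ(broken) = 4084 kJ
Bonds formed (products):
  C–C: 1 × 358 = 358
  C–H: 6 × 421 = 2526
  C=C: 1 × 589 = 589
  H–H: 1 × 442 = 442
  Σ(formed) = 3915 kJ
ΔH = Σ(broken) − Σ(formed) = 4084 − 3915 = +169 kJ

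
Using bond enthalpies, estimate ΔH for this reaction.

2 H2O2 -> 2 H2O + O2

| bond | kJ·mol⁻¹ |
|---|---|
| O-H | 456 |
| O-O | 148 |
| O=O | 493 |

ΔH ≈ −197 kJ

Bonds broken (reactants):
  O-H: 4 × 456 = 1824
  O-O: 2 × 148 = 296
  Σ(broken) = 2120 kJ
Bonds formed (products):
  O-H: 4 × 456 = 1824
  O=O: 1 × 493 = 493
  Σ(formed) = 2317 kJ
ΔH = Σ(broken) − Σ(formed) = 2120 − 2317 = −197 kJ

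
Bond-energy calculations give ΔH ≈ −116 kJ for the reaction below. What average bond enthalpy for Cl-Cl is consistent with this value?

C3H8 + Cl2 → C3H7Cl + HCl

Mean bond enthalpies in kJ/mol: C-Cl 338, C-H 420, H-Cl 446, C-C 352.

Let D be the Cl-Cl bond energy.
Σ(broken) = 2×352 + 8×420 + 1×D = 4064 + D
Σ(formed) = 2×352 + 1×338 + 7×420 + 1×446 = 4428
ΔH = Σ(broken) − Σ(formed) = (4064 + D) − (4428) = −364 + D
Setting this equal to −116 kJ gives D = 248 kJ/mol.

D(Cl-Cl) ≈ 248 kJ/mol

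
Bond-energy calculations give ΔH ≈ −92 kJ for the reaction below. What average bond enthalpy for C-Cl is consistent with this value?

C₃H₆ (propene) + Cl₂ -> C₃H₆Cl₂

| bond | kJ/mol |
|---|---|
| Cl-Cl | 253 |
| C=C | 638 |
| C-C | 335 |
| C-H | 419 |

D(C-Cl) ≈ 324 kJ/mol

Let D be the C-Cl bond energy.
Σ(broken) = 1×335 + 6×419 + 1×638 + 1×253 = 3740
Σ(formed) = 2×335 + 2×D + 6×419 = 3184 + 2D
ΔH = Σ(broken) − Σ(formed) = (3740) − (3184 + 2D) = +556 − 2D
Setting this equal to −92 kJ gives 2D = 648, so D = 324 kJ/mol.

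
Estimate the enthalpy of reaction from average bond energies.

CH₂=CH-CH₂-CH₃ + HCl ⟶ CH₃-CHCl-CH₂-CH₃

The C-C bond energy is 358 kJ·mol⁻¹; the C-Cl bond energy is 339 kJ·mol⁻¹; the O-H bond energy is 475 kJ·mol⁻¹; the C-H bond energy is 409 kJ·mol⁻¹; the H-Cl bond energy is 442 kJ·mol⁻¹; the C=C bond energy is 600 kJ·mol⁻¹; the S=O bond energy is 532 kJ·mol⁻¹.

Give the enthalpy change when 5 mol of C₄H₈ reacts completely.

Bonds broken (reactants):
  C-C: 2 × 358 = 716
  C-H: 8 × 409 = 3272
  C=C: 1 × 600 = 600
  H-Cl: 1 × 442 = 442
  Σ(broken) = 5030 kJ
Bonds formed (products):
  C-C: 3 × 358 = 1074
  C-Cl: 1 × 339 = 339
  C-H: 9 × 409 = 3681
  Σ(formed) = 5094 kJ
ΔH = Σ(broken) − Σ(formed) = 5030 − 5094 = −64 kJ
For 5× the reaction as written: 5 × (−64) = −320 kJ

ΔH = −320 kJ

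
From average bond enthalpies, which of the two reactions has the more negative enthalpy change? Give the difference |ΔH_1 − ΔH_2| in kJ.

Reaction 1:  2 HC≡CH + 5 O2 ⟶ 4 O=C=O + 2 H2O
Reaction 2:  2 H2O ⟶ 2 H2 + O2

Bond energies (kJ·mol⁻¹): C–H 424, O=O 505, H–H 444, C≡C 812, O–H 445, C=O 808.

Reaction 1:
  Bonds broken (reactants):
    C≡C: 2 × 812 = 1624
    C–H: 4 × 424 = 1696
    O=O: 5 × 505 = 2525
    Σ(broken) = 5845 kJ
  Bonds formed (products):
    C=O: 8 × 808 = 6464
    O–H: 4 × 445 = 1780
    Σ(formed) = 8244 kJ
  ΔH_1 = 5845 − 8244 = −2399 kJ
Reaction 2:
  Bonds broken (reactants):
    O–H: 4 × 445 = 1780
    Σ(broken) = 1780 kJ
  Bonds formed (products):
    H–H: 2 × 444 = 888
    O=O: 1 × 505 = 505
    Σ(formed) = 1393 kJ
  ΔH_2 = 1780 − 1393 = +387 kJ
ΔH_1 − ΔH_2 = −2786 kJ, so reaction 1 has the more negative ΔH; |ΔH_1 − ΔH_2| = 2786 kJ.

Reaction 1, by 2786 kJ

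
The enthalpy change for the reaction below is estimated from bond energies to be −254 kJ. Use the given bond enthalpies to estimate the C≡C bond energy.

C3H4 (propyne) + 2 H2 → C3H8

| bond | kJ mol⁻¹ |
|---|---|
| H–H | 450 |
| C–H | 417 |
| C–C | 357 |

D(C≡C) ≈ 871 kJ/mol

Let D be the C≡C bond energy.
Σ(broken) = 1×D + 1×357 + 4×417 + 2×450 = 2925 + D
Σ(formed) = 2×357 + 8×417 = 4050
ΔH = Σ(broken) − Σ(formed) = (2925 + D) − (4050) = −1125 + D
Setting this equal to −254 kJ gives D = 871 kJ/mol.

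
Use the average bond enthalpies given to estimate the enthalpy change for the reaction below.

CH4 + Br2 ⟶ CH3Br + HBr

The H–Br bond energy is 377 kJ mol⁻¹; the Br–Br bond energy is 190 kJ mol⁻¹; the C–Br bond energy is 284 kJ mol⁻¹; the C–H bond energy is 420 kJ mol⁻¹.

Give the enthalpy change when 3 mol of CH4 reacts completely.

Bonds broken (reactants):
  Br–Br: 1 × 190 = 190
  C–H: 4 × 420 = 1680
  Σ(broken) = 1870 kJ
Bonds formed (products):
  C–Br: 1 × 284 = 284
  C–H: 3 × 420 = 1260
  H–Br: 1 × 377 = 377
  Σ(formed) = 1921 kJ
ΔH = Σ(broken) − Σ(formed) = 1870 − 1921 = −51 kJ
For 3× the reaction as written: 3 × (−51) = −153 kJ

ΔH = −153 kJ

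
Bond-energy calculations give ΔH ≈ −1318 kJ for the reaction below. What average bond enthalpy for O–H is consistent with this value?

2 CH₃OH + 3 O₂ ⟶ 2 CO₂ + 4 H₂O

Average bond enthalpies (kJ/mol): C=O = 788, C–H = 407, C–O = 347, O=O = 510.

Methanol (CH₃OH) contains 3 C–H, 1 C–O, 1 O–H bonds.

Let D be the O–H bond energy.
Σ(broken) = 6×407 + 2×347 + 2×D + 3×510 = 4666 + 2D
Σ(formed) = 4×788 + 8×D = 3152 + 8D
ΔH = Σ(broken) − Σ(formed) = (4666 + 2D) − (3152 + 8D) = +1514 − 6D
Setting this equal to −1318 kJ gives 6D = 2832, so D = 472 kJ/mol.

D(O–H) ≈ 472 kJ/mol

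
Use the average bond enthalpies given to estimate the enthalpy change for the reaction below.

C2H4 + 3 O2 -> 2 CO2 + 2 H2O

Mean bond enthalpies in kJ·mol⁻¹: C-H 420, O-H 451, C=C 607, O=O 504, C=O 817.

ΔH ≈ −1273 kJ

Bonds broken (reactants):
  C-H: 4 × 420 = 1680
  C=C: 1 × 607 = 607
  O=O: 3 × 504 = 1512
  Σ(broken) = 3799 kJ
Bonds formed (products):
  C=O: 4 × 817 = 3268
  O-H: 4 × 451 = 1804
  Σ(formed) = 5072 kJ
ΔH = Σ(broken) − Σ(formed) = 3799 − 5072 = −1273 kJ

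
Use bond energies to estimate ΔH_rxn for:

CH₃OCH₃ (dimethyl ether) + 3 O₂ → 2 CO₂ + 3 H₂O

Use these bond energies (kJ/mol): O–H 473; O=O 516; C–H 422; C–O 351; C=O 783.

Bonds broken (reactants):
  C–H: 6 × 422 = 2532
  C–O: 2 × 351 = 702
  O=O: 3 × 516 = 1548
  Σ(broken) = 4782 kJ
Bonds formed (products):
  C=O: 4 × 783 = 3132
  O–H: 6 × 473 = 2838
  Σ(formed) = 5970 kJ
ΔH = Σ(broken) − Σ(formed) = 4782 − 5970 = −1188 kJ

ΔH ≈ −1188 kJ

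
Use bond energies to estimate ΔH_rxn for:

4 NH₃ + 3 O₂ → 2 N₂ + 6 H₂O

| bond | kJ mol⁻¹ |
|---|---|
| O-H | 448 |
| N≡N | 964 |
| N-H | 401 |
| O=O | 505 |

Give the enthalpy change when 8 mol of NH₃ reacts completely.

ΔH = −1954 kJ

Bonds broken (reactants):
  N-H: 12 × 401 = 4812
  O=O: 3 × 505 = 1515
  Σ(broken) = 6327 kJ
Bonds formed (products):
  N≡N: 2 × 964 = 1928
  O-H: 12 × 448 = 5376
  Σ(formed) = 7304 kJ
ΔH = Σ(broken) − Σ(formed) = 6327 − 7304 = −977 kJ
For 2× the reaction as written: 2 × (−977) = −1954 kJ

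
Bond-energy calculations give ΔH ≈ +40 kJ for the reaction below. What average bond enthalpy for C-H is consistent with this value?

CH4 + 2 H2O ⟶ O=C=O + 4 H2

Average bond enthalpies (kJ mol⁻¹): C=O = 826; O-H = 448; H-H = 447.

Let D be the C-H bond energy.
Σ(broken) = 4×D + 4×448 = 1792 + 4D
Σ(formed) = 2×826 + 4×447 = 3440
ΔH = Σ(broken) − Σ(formed) = (1792 + 4D) − (3440) = −1648 + 4D
Setting this equal to +40 kJ gives 4D = 1688, so D = 422 kJ/mol.

D(C-H) ≈ 422 kJ/mol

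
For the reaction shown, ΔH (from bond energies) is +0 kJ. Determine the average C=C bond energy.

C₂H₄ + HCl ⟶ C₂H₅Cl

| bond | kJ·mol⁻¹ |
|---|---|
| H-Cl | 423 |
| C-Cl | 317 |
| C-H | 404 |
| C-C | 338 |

D(C=C) ≈ 636 kJ/mol

Let D be the C=C bond energy.
Σ(broken) = 4×404 + 1×D + 1×423 = 2039 + D
Σ(formed) = 1×338 + 1×317 + 5×404 = 2675
ΔH = Σ(broken) − Σ(formed) = (2039 + D) − (2675) = −636 + D
Setting this equal to +0 kJ gives D = 636 kJ/mol.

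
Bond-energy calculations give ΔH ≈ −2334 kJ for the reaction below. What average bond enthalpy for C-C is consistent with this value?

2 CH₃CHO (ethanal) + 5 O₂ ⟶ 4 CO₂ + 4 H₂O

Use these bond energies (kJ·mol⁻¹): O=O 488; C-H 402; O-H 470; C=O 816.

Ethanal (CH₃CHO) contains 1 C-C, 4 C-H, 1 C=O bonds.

D(C-C) ≈ 333 kJ/mol

Let D be the C-C bond energy.
Σ(broken) = 2×D + 8×402 + 2×816 + 5×488 = 7288 + 2D
Σ(formed) = 8×816 + 8×470 = 10288
ΔH = Σ(broken) − Σ(formed) = (7288 + 2D) − (10288) = −3000 + 2D
Setting this equal to −2334 kJ gives 2D = 666, so D = 333 kJ/mol.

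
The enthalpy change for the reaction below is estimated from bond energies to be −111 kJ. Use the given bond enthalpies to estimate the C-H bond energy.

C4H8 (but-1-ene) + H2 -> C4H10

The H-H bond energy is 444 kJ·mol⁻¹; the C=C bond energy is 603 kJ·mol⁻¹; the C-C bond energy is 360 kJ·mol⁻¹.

Let D be the C-H bond energy.
Σ(broken) = 2×360 + 8×D + 1×603 + 1×444 = 1767 + 8D
Σ(formed) = 3×360 + 10×D = 1080 + 10D
ΔH = Σ(broken) − Σ(formed) = (1767 + 8D) − (1080 + 10D) = +687 − 2D
Setting this equal to −111 kJ gives 2D = 798, so D = 399 kJ/mol.

D(C-H) ≈ 399 kJ/mol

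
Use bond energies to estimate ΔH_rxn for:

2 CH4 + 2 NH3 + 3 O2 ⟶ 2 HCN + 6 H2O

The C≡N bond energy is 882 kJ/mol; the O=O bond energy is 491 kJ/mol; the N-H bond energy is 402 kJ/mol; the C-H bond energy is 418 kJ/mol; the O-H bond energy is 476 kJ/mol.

Bonds broken (reactants):
  C-H: 8 × 418 = 3344
  N-H: 6 × 402 = 2412
  O=O: 3 × 491 = 1473
  Σ(broken) = 7229 kJ
Bonds formed (products):
  C≡N: 2 × 882 = 1764
  C-H: 2 × 418 = 836
  O-H: 12 × 476 = 5712
  Σ(formed) = 8312 kJ
ΔH = Σ(broken) − Σ(formed) = 7229 − 8312 = −1083 kJ

ΔH ≈ −1083 kJ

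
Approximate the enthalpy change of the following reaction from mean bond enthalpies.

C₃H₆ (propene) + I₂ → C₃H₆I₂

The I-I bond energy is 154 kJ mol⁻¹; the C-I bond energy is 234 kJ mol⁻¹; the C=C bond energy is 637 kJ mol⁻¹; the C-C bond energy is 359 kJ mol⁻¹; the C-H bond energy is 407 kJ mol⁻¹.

Bonds broken (reactants):
  C-C: 1 × 359 = 359
  C-H: 6 × 407 = 2442
  C=C: 1 × 637 = 637
  I-I: 1 × 154 = 154
  Σ(broken) = 3592 kJ
Bonds formed (products):
  C-C: 2 × 359 = 718
  C-H: 6 × 407 = 2442
  C-I: 2 × 234 = 468
  Σ(formed) = 3628 kJ
ΔH = Σ(broken) − Σ(formed) = 3592 − 3628 = −36 kJ

ΔH ≈ −36 kJ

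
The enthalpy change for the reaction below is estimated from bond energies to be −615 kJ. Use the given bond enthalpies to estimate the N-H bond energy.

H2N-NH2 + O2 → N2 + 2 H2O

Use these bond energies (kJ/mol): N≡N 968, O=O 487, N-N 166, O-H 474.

Let D be the N-H bond energy.
Σ(broken) = 4×D + 1×166 + 1×487 = 653 + 4D
Σ(formed) = 1×968 + 4×474 = 2864
ΔH = Σ(broken) − Σ(formed) = (653 + 4D) − (2864) = −2211 + 4D
Setting this equal to −615 kJ gives 4D = 1596, so D = 399 kJ/mol.

D(N-H) ≈ 399 kJ/mol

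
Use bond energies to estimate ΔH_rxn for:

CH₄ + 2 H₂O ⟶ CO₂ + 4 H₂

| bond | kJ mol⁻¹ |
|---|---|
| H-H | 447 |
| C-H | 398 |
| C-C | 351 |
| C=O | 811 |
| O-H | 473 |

Bonds broken (reactants):
  C-H: 4 × 398 = 1592
  O-H: 4 × 473 = 1892
  Σ(broken) = 3484 kJ
Bonds formed (products):
  C=O: 2 × 811 = 1622
  H-H: 4 × 447 = 1788
  Σ(formed) = 3410 kJ
ΔH = Σ(broken) − Σ(formed) = 3484 − 3410 = +74 kJ

ΔH ≈ +74 kJ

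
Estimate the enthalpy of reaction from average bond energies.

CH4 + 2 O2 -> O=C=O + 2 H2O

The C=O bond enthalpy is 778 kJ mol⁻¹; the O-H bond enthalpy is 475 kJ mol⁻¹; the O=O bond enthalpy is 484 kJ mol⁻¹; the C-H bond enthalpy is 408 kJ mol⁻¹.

Bonds broken (reactants):
  C-H: 4 × 408 = 1632
  O=O: 2 × 484 = 968
  Σ(broken) = 2600 kJ
Bonds formed (products):
  C=O: 2 × 778 = 1556
  O-H: 4 × 475 = 1900
  Σ(formed) = 3456 kJ
ΔH = Σ(broken) − Σ(formed) = 2600 − 3456 = −856 kJ

ΔH ≈ −856 kJ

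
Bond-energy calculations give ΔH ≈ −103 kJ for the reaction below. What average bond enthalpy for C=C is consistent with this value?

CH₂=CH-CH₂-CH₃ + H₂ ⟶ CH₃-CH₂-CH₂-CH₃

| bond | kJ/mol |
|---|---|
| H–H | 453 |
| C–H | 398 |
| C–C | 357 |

Let D be the C=C bond energy.
Σ(broken) = 2×357 + 8×398 + 1×D + 1×453 = 4351 + D
Σ(formed) = 3×357 + 10×398 = 5051
ΔH = Σ(broken) − Σ(formed) = (4351 + D) − (5051) = −700 + D
Setting this equal to −103 kJ gives D = 597 kJ/mol.

D(C=C) ≈ 597 kJ/mol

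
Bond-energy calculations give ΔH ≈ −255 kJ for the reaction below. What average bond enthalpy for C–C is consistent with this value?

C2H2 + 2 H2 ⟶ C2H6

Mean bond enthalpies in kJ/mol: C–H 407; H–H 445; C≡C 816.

Let D be the C–C bond energy.
Σ(broken) = 1×816 + 2×407 + 2×445 = 2520
Σ(formed) = 1×D + 6×407 = 2442 + D
ΔH = Σ(broken) − Σ(formed) = (2520) − (2442 + D) = +78 − D
Setting this equal to −255 kJ gives D = 333 kJ/mol.

D(C–C) ≈ 333 kJ/mol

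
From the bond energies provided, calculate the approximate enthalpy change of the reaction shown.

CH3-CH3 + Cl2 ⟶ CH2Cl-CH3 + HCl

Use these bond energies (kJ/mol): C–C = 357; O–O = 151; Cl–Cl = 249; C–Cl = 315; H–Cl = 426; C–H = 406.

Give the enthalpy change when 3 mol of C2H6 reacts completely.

Bonds broken (reactants):
  C–C: 1 × 357 = 357
  C–H: 6 × 406 = 2436
  Cl–Cl: 1 × 249 = 249
  Σ(broken) = 3042 kJ
Bonds formed (products):
  C–C: 1 × 357 = 357
  C–Cl: 1 × 315 = 315
  C–H: 5 × 406 = 2030
  H–Cl: 1 × 426 = 426
  Σ(formed) = 3128 kJ
ΔH = Σ(broken) − Σ(formed) = 3042 − 3128 = −86 kJ
For 3× the reaction as written: 3 × (−86) = −258 kJ

ΔH = −258 kJ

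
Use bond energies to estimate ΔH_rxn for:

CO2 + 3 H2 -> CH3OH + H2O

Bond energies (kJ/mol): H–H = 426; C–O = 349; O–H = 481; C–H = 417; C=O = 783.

Bonds broken (reactants):
  C=O: 2 × 783 = 1566
  H–H: 3 × 426 = 1278
  Σ(broken) = 2844 kJ
Bonds formed (products):
  C–H: 3 × 417 = 1251
  C–O: 1 × 349 = 349
  O–H: 3 × 481 = 1443
  Σ(formed) = 3043 kJ
ΔH = Σ(broken) − Σ(formed) = 2844 − 3043 = −199 kJ

ΔH ≈ −199 kJ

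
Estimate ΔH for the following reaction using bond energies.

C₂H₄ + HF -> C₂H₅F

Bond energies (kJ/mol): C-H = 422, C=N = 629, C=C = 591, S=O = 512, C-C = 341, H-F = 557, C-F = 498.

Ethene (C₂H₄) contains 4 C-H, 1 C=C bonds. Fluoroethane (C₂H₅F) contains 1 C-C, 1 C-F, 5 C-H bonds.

ΔH ≈ −113 kJ

Bonds broken (reactants):
  C-H: 4 × 422 = 1688
  C=C: 1 × 591 = 591
  H-F: 1 × 557 = 557
  Σ(broken) = 2836 kJ
Bonds formed (products):
  C-C: 1 × 341 = 341
  C-F: 1 × 498 = 498
  C-H: 5 × 422 = 2110
  Σ(formed) = 2949 kJ
ΔH = Σ(broken) − Σ(formed) = 2836 − 2949 = −113 kJ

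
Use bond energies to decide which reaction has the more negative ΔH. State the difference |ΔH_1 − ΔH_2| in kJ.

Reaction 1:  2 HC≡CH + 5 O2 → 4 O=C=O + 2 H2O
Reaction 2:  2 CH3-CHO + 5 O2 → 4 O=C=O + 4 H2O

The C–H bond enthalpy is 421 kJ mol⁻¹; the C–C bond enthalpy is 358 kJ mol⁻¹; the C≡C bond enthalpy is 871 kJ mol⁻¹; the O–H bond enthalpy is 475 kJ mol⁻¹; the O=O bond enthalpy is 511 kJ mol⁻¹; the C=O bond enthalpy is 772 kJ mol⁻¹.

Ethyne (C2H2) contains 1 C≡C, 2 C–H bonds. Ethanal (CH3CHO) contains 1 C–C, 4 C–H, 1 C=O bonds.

Reaction 1, by 302 kJ

Reaction 1:
  Bonds broken (reactants):
    C≡C: 2 × 871 = 1742
    C–H: 4 × 421 = 1684
    O=O: 5 × 511 = 2555
    Σ(broken) = 5981 kJ
  Bonds formed (products):
    C=O: 8 × 772 = 6176
    O–H: 4 × 475 = 1900
    Σ(formed) = 8076 kJ
  ΔH_1 = 5981 − 8076 = −2095 kJ
Reaction 2:
  Bonds broken (reactants):
    C–C: 2 × 358 = 716
    C–H: 8 × 421 = 3368
    C=O: 2 × 772 = 1544
    O=O: 5 × 511 = 2555
    Σ(broken) = 8183 kJ
  Bonds formed (products):
    C=O: 8 × 772 = 6176
    O–H: 8 × 475 = 3800
    Σ(formed) = 9976 kJ
  ΔH_2 = 8183 − 9976 = −1793 kJ
ΔH_1 − ΔH_2 = −302 kJ, so reaction 1 has the more negative ΔH; |ΔH_1 − ΔH_2| = 302 kJ.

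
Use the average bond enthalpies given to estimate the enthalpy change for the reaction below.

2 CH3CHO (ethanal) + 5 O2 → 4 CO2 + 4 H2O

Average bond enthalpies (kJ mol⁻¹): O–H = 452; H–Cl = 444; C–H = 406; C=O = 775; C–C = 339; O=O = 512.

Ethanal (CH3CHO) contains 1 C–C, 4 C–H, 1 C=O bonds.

Bonds broken (reactants):
  C–C: 2 × 339 = 678
  C–H: 8 × 406 = 3248
  C=O: 2 × 775 = 1550
  O=O: 5 × 512 = 2560
  Σ(broken) = 8036 kJ
Bonds formed (products):
  C=O: 8 × 775 = 6200
  O–H: 8 × 452 = 3616
  Σ(formed) = 9816 kJ
ΔH = Σ(broken) − Σ(formed) = 8036 − 9816 = −1780 kJ

ΔH ≈ −1780 kJ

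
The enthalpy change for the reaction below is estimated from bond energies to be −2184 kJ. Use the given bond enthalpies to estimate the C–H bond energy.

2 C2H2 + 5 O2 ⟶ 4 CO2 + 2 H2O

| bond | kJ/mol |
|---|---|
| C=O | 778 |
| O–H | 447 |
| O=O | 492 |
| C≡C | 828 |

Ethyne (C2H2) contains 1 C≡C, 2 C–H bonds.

D(C–H) ≈ 428 kJ/mol

Let D be the C–H bond energy.
Σ(broken) = 2×828 + 4×D + 5×492 = 4116 + 4D
Σ(formed) = 8×778 + 4×447 = 8012
ΔH = Σ(broken) − Σ(formed) = (4116 + 4D) − (8012) = −3896 + 4D
Setting this equal to −2184 kJ gives 4D = 1712, so D = 428 kJ/mol.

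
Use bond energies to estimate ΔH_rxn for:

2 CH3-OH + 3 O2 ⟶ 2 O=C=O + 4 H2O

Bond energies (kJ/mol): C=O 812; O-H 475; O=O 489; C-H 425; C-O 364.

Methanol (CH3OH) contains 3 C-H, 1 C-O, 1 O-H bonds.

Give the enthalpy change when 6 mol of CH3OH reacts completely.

ΔH = −4059 kJ

Bonds broken (reactants):
  C-H: 6 × 425 = 2550
  C-O: 2 × 364 = 728
  O-H: 2 × 475 = 950
  O=O: 3 × 489 = 1467
  Σ(broken) = 5695 kJ
Bonds formed (products):
  C=O: 4 × 812 = 3248
  O-H: 8 × 475 = 3800
  Σ(formed) = 7048 kJ
ΔH = Σ(broken) − Σ(formed) = 5695 − 7048 = −1353 kJ
For 3× the reaction as written: 3 × (−1353) = −4059 kJ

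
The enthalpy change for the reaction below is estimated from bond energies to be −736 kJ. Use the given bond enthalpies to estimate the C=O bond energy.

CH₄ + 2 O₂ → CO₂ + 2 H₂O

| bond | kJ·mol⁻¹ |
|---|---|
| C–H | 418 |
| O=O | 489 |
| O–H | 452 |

Let D be the C=O bond energy.
Σ(broken) = 4×418 + 2×489 = 2650
Σ(formed) = 2×D + 4×452 = 1808 + 2D
ΔH = Σ(broken) − Σ(formed) = (2650) − (1808 + 2D) = +842 − 2D
Setting this equal to −736 kJ gives 2D = 1578, so D = 789 kJ/mol.

D(C=O) ≈ 789 kJ/mol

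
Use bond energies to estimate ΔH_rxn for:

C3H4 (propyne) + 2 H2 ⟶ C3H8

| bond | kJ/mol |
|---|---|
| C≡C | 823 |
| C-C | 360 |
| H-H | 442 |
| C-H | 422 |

Bonds broken (reactants):
  C≡C: 1 × 823 = 823
  C-C: 1 × 360 = 360
  C-H: 4 × 422 = 1688
  H-H: 2 × 442 = 884
  Σ(broken) = 3755 kJ
Bonds formed (products):
  C-C: 2 × 360 = 720
  C-H: 8 × 422 = 3376
  Σ(formed) = 4096 kJ
ΔH = Σ(broken) − Σ(formed) = 3755 − 4096 = −341 kJ

ΔH ≈ −341 kJ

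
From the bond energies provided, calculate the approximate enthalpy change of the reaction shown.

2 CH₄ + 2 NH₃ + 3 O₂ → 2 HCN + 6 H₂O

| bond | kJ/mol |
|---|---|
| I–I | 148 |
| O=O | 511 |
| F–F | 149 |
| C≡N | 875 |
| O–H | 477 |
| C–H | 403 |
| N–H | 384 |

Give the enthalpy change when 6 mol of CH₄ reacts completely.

ΔH = −3657 kJ

Bonds broken (reactants):
  C–H: 8 × 403 = 3224
  N–H: 6 × 384 = 2304
  O=O: 3 × 511 = 1533
  Σ(broken) = 7061 kJ
Bonds formed (products):
  C≡N: 2 × 875 = 1750
  C–H: 2 × 403 = 806
  O–H: 12 × 477 = 5724
  Σ(formed) = 8280 kJ
ΔH = Σ(broken) − Σ(formed) = 7061 − 8280 = −1219 kJ
For 3× the reaction as written: 3 × (−1219) = −3657 kJ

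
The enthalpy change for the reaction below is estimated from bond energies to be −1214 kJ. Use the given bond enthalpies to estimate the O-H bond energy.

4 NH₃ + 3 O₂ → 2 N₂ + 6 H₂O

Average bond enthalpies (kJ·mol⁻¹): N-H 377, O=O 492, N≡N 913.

Let D be the O-H bond energy.
Σ(broken) = 12×377 + 3×492 = 6000
Σ(formed) = 2×913 + 12×D = 1826 + 12D
ΔH = Σ(broken) − Σ(formed) = (6000) − (1826 + 12D) = +4174 − 12D
Setting this equal to −1214 kJ gives 12D = 5388, so D = 449 kJ/mol.

D(O-H) ≈ 449 kJ/mol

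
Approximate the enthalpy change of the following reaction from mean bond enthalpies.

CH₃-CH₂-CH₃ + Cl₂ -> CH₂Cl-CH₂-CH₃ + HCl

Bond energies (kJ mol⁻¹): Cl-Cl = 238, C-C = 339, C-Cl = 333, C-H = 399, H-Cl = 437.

Bonds broken (reactants):
  C-C: 2 × 339 = 678
  C-H: 8 × 399 = 3192
  Cl-Cl: 1 × 238 = 238
  Σ(broken) = 4108 kJ
Bonds formed (products):
  C-C: 2 × 339 = 678
  C-Cl: 1 × 333 = 333
  C-H: 7 × 399 = 2793
  H-Cl: 1 × 437 = 437
  Σ(formed) = 4241 kJ
ΔH = Σ(broken) − Σ(formed) = 4108 − 4241 = −133 kJ

ΔH ≈ −133 kJ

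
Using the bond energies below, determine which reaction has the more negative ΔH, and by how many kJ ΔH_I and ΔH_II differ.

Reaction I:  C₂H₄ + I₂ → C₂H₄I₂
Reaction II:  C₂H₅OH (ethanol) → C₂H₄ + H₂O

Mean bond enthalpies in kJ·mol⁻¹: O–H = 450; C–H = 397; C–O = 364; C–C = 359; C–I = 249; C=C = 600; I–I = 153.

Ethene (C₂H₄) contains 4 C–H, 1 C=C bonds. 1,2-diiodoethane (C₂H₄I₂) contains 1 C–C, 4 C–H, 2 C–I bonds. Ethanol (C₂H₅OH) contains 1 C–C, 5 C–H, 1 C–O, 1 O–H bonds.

Reaction I:
  Bonds broken (reactants):
    C–H: 4 × 397 = 1588
    C=C: 1 × 600 = 600
    I–I: 1 × 153 = 153
    Σ(broken) = 2341 kJ
  Bonds formed (products):
    C–C: 1 × 359 = 359
    C–H: 4 × 397 = 1588
    C–I: 2 × 249 = 498
    Σ(formed) = 2445 kJ
  ΔH_I = 2341 − 2445 = −104 kJ
Reaction II:
  Bonds broken (reactants):
    C–C: 1 × 359 = 359
    C–H: 5 × 397 = 1985
    C–O: 1 × 364 = 364
    O–H: 1 × 450 = 450
    Σ(broken) = 3158 kJ
  Bonds formed (products):
    C–H: 4 × 397 = 1588
    C=C: 1 × 600 = 600
    O–H: 2 × 450 = 900
    Σ(formed) = 3088 kJ
  ΔH_II = 3158 − 3088 = +70 kJ
ΔH_I − ΔH_II = −174 kJ, so reaction I has the more negative ΔH; |ΔH_I − ΔH_II| = 174 kJ.

Reaction I, by 174 kJ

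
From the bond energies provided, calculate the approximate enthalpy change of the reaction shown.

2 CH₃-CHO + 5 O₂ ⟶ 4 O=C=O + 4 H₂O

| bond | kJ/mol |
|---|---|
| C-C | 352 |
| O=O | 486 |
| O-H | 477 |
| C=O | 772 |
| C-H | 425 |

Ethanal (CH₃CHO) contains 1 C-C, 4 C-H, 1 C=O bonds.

Bonds broken (reactants):
  C-C: 2 × 352 = 704
  C-H: 8 × 425 = 3400
  C=O: 2 × 772 = 1544
  O=O: 5 × 486 = 2430
  Σ(broken) = 8078 kJ
Bonds formed (products):
  C=O: 8 × 772 = 6176
  O-H: 8 × 477 = 3816
  Σ(formed) = 9992 kJ
ΔH = Σ(broken) − Σ(formed) = 8078 − 9992 = −1914 kJ

ΔH ≈ −1914 kJ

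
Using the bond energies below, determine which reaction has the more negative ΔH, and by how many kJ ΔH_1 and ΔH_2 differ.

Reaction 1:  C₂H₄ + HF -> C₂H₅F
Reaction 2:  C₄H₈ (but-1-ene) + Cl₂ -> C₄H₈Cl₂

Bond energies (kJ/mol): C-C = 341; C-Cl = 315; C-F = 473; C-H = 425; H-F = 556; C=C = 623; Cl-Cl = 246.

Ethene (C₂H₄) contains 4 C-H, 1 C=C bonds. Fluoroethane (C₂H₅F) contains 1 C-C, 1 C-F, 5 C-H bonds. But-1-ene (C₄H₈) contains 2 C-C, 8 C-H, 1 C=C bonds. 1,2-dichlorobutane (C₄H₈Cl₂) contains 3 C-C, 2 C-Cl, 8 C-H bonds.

Reaction 2, by 42 kJ

Reaction 1:
  Bonds broken (reactants):
    C-H: 4 × 425 = 1700
    C=C: 1 × 623 = 623
    H-F: 1 × 556 = 556
    Σ(broken) = 2879 kJ
  Bonds formed (products):
    C-C: 1 × 341 = 341
    C-F: 1 × 473 = 473
    C-H: 5 × 425 = 2125
    Σ(formed) = 2939 kJ
  ΔH_1 = 2879 − 2939 = −60 kJ
Reaction 2:
  Bonds broken (reactants):
    C-C: 2 × 341 = 682
    C-H: 8 × 425 = 3400
    C=C: 1 × 623 = 623
    Cl-Cl: 1 × 246 = 246
    Σ(broken) = 4951 kJ
  Bonds formed (products):
    C-C: 3 × 341 = 1023
    C-Cl: 2 × 315 = 630
    C-H: 8 × 425 = 3400
    Σ(formed) = 5053 kJ
  ΔH_2 = 4951 − 5053 = −102 kJ
ΔH_1 − ΔH_2 = +42 kJ, so reaction 2 has the more negative ΔH; |ΔH_1 − ΔH_2| = 42 kJ.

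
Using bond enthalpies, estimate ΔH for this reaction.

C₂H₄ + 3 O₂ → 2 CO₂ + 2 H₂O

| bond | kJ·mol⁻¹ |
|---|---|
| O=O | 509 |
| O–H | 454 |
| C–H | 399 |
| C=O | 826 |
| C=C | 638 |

ΔH ≈ −1359 kJ

Bonds broken (reactants):
  C–H: 4 × 399 = 1596
  C=C: 1 × 638 = 638
  O=O: 3 × 509 = 1527
  Σ(broken) = 3761 kJ
Bonds formed (products):
  C=O: 4 × 826 = 3304
  O–H: 4 × 454 = 1816
  Σ(formed) = 5120 kJ
ΔH = Σ(broken) − Σ(formed) = 3761 − 5120 = −1359 kJ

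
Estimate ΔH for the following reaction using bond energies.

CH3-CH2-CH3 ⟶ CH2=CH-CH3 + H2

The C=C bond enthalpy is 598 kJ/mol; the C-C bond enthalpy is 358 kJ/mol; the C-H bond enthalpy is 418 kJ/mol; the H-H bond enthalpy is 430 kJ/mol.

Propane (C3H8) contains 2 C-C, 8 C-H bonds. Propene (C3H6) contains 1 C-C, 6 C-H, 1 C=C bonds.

ΔH ≈ +166 kJ

Bonds broken (reactants):
  C-C: 2 × 358 = 716
  C-H: 8 × 418 = 3344
  Σ(broken) = 4060 kJ
Bonds formed (products):
  C-C: 1 × 358 = 358
  C-H: 6 × 418 = 2508
  C=C: 1 × 598 = 598
  H-H: 1 × 430 = 430
  Σ(formed) = 3894 kJ
ΔH = Σ(broken) − Σ(formed) = 4060 − 3894 = +166 kJ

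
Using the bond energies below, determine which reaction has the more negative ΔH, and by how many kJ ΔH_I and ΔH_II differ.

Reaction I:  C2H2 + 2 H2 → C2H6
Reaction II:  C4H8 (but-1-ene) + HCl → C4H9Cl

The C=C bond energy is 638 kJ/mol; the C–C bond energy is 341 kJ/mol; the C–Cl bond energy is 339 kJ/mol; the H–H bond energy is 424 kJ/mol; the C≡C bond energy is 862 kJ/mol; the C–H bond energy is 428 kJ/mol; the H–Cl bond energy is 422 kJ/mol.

Reaction I, by 295 kJ

Reaction I:
  Bonds broken (reactants):
    C≡C: 1 × 862 = 862
    C–H: 2 × 428 = 856
    H–H: 2 × 424 = 848
    Σ(broken) = 2566 kJ
  Bonds formed (products):
    C–C: 1 × 341 = 341
    C–H: 6 × 428 = 2568
    Σ(formed) = 2909 kJ
  ΔH_I = 2566 − 2909 = −343 kJ
Reaction II:
  Bonds broken (reactants):
    C–C: 2 × 341 = 682
    C–H: 8 × 428 = 3424
    C=C: 1 × 638 = 638
    H–Cl: 1 × 422 = 422
    Σ(broken) = 5166 kJ
  Bonds formed (products):
    C–C: 3 × 341 = 1023
    C–Cl: 1 × 339 = 339
    C–H: 9 × 428 = 3852
    Σ(formed) = 5214 kJ
  ΔH_II = 5166 − 5214 = −48 kJ
ΔH_I − ΔH_II = −295 kJ, so reaction I has the more negative ΔH; |ΔH_I − ΔH_II| = 295 kJ.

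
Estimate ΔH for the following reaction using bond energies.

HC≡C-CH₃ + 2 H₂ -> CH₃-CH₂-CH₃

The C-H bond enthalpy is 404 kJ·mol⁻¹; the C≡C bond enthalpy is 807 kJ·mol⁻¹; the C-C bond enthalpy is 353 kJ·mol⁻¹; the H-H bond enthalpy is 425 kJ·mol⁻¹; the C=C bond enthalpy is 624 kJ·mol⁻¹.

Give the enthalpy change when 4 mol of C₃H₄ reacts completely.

Bonds broken (reactants):
  C≡C: 1 × 807 = 807
  C-C: 1 × 353 = 353
  C-H: 4 × 404 = 1616
  H-H: 2 × 425 = 850
  Σ(broken) = 3626 kJ
Bonds formed (products):
  C-C: 2 × 353 = 706
  C-H: 8 × 404 = 3232
  Σ(formed) = 3938 kJ
ΔH = Σ(broken) − Σ(formed) = 3626 − 3938 = −312 kJ
For 4× the reaction as written: 4 × (−312) = −1248 kJ

ΔH = −1248 kJ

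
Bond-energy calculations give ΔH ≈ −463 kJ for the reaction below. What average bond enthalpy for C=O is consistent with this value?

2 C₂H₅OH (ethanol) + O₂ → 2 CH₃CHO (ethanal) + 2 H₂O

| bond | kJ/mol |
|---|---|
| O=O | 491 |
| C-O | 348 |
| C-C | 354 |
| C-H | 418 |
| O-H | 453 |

Let D be the C=O bond energy.
Σ(broken) = 2×354 + 10×418 + 2×348 + 2×453 + 1×491 = 6981
Σ(formed) = 2×354 + 8×418 + 2×D + 4×453 = 5864 + 2D
ΔH = Σ(broken) − Σ(formed) = (6981) − (5864 + 2D) = +1117 − 2D
Setting this equal to −463 kJ gives 2D = 1580, so D = 790 kJ/mol.

D(C=O) ≈ 790 kJ/mol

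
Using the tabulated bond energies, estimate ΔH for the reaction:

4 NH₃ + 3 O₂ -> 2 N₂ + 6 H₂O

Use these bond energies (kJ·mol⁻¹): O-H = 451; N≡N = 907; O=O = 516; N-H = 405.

Bonds broken (reactants):
  N-H: 12 × 405 = 4860
  O=O: 3 × 516 = 1548
  Σ(broken) = 6408 kJ
Bonds formed (products):
  N≡N: 2 × 907 = 1814
  O-H: 12 × 451 = 5412
  Σ(formed) = 7226 kJ
ΔH = Σ(broken) − Σ(formed) = 6408 − 7226 = −818 kJ

ΔH ≈ −818 kJ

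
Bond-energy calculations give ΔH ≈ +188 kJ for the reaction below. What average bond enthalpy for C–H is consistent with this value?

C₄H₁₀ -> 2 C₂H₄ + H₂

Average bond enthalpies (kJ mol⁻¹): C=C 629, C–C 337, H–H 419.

D(C–H) ≈ 427 kJ/mol

Let D be the C–H bond energy.
Σ(broken) = 3×337 + 10×D = 1011 + 10D
Σ(formed) = 8×D + 2×629 + 1×419 = 1677 + 8D
ΔH = Σ(broken) − Σ(formed) = (1011 + 10D) − (1677 + 8D) = −666 + 2D
Setting this equal to +188 kJ gives 2D = 854, so D = 427 kJ/mol.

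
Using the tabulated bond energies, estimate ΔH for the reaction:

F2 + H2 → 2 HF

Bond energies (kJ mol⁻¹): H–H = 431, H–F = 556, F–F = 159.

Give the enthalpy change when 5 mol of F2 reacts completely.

ΔH = −2610 kJ

Bonds broken (reactants):
  F–F: 1 × 159 = 159
  H–H: 1 × 431 = 431
  Σ(broken) = 590 kJ
Bonds formed (products):
  H–F: 2 × 556 = 1112
  Σ(formed) = 1112 kJ
ΔH = Σ(broken) − Σ(formed) = 590 − 1112 = −522 kJ
For 5× the reaction as written: 5 × (−522) = −2610 kJ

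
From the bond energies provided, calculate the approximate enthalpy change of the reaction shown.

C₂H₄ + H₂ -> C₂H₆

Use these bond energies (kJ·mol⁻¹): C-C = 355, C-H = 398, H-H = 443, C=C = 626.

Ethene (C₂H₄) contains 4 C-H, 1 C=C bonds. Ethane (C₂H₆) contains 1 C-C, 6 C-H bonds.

ΔH ≈ −82 kJ

Bonds broken (reactants):
  C-H: 4 × 398 = 1592
  C=C: 1 × 626 = 626
  H-H: 1 × 443 = 443
  Σ(broken) = 2661 kJ
Bonds formed (products):
  C-C: 1 × 355 = 355
  C-H: 6 × 398 = 2388
  Σ(formed) = 2743 kJ
ΔH = Σ(broken) − Σ(formed) = 2661 − 2743 = −82 kJ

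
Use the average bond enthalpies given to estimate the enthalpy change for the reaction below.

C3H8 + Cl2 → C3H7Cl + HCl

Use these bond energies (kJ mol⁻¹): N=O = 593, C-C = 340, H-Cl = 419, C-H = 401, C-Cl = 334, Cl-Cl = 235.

ΔH ≈ −117 kJ

Bonds broken (reactants):
  C-C: 2 × 340 = 680
  C-H: 8 × 401 = 3208
  Cl-Cl: 1 × 235 = 235
  Σ(broken) = 4123 kJ
Bonds formed (products):
  C-C: 2 × 340 = 680
  C-Cl: 1 × 334 = 334
  C-H: 7 × 401 = 2807
  H-Cl: 1 × 419 = 419
  Σ(formed) = 4240 kJ
ΔH = Σ(broken) − Σ(formed) = 4123 − 4240 = −117 kJ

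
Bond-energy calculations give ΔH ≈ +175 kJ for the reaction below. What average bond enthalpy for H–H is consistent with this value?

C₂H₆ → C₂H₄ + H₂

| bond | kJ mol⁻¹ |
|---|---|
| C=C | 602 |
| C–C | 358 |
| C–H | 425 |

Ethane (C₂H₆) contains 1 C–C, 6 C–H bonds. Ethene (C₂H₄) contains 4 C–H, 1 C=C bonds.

D(H–H) ≈ 431 kJ/mol

Let D be the H–H bond energy.
Σ(broken) = 1×358 + 6×425 = 2908
Σ(formed) = 4×425 + 1×602 + 1×D = 2302 + D
ΔH = Σ(broken) − Σ(formed) = (2908) − (2302 + D) = +606 − D
Setting this equal to +175 kJ gives D = 431 kJ/mol.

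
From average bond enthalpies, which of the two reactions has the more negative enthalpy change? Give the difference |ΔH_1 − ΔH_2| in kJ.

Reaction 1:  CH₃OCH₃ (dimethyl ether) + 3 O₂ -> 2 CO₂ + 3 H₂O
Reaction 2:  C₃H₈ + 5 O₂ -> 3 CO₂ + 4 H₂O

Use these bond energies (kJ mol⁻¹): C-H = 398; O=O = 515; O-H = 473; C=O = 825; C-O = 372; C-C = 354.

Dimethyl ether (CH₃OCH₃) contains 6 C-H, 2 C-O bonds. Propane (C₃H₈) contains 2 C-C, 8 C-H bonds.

Reaction 1:
  Bonds broken (reactants):
    C-H: 6 × 398 = 2388
    C-O: 2 × 372 = 744
    O=O: 3 × 515 = 1545
    Σ(broken) = 4677 kJ
  Bonds formed (products):
    C=O: 4 × 825 = 3300
    O-H: 6 × 473 = 2838
    Σ(formed) = 6138 kJ
  ΔH_1 = 4677 − 6138 = −1461 kJ
Reaction 2:
  Bonds broken (reactants):
    C-C: 2 × 354 = 708
    C-H: 8 × 398 = 3184
    O=O: 5 × 515 = 2575
    Σ(broken) = 6467 kJ
  Bonds formed (products):
    C=O: 6 × 825 = 4950
    O-H: 8 × 473 = 3784
    Σ(formed) = 8734 kJ
  ΔH_2 = 6467 − 8734 = −2267 kJ
ΔH_1 − ΔH_2 = +806 kJ, so reaction 2 has the more negative ΔH; |ΔH_1 − ΔH_2| = 806 kJ.

Reaction 2, by 806 kJ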